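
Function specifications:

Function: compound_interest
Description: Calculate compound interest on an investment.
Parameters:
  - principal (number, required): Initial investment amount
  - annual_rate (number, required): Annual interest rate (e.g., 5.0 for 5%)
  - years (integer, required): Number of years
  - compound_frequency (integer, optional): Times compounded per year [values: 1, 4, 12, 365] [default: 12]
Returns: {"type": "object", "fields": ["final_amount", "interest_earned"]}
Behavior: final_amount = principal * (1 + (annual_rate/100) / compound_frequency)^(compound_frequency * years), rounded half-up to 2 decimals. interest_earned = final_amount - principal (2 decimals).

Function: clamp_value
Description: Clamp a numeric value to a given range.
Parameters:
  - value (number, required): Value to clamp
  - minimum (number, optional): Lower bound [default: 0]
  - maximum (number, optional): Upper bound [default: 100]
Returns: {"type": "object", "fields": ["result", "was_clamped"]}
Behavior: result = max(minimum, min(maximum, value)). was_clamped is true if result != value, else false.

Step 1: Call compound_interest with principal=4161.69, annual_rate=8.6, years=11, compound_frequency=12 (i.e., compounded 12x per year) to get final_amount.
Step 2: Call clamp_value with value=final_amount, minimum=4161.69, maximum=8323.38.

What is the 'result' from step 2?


Step 1: compound_interest
  rate per period = 8.6/100/12 = 0.007166666667 (keep full precision); periods = 12 * 11 = 132
  (1 + 0.007166666667)^132 = 2.56671347
  final_amount = 4161.69 * 2.56671347 = 10681.86579 -> 10681.87
  interest_earned = 10681.87 - 4161.69 = 6520.18
  -> final_amount = 10681.87
Step 2: clamp_value(value=10681.87, minimum=4161.69, maximum=8323.38)
  result = max(4161.69, min(8323.38, 10681.87)) = max(4161.69, 8323.38) = 8323.38
  was_clamped = (8323.38 != 10681.87) = true
  -> result = 8323.38
8323.38


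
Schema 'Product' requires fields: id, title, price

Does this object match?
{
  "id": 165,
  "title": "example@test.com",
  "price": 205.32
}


Checking required fields... All present.
Valid - all required fields present


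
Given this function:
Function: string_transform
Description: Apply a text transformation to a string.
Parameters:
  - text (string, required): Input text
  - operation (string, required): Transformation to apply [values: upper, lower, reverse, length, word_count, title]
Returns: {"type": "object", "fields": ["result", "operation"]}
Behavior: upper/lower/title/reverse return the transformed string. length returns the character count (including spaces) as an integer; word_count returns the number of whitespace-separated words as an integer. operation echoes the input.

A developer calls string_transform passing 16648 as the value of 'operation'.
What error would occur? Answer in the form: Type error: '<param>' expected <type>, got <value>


Spec: 'operation' is declared as string; 16648 is an integer.
Type error: 'operation' expected string, got 16648


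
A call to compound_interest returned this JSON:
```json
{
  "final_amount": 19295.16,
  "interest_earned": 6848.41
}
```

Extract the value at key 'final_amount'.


19295.16


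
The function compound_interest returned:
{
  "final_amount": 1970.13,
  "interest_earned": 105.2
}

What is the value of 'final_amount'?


1970.13


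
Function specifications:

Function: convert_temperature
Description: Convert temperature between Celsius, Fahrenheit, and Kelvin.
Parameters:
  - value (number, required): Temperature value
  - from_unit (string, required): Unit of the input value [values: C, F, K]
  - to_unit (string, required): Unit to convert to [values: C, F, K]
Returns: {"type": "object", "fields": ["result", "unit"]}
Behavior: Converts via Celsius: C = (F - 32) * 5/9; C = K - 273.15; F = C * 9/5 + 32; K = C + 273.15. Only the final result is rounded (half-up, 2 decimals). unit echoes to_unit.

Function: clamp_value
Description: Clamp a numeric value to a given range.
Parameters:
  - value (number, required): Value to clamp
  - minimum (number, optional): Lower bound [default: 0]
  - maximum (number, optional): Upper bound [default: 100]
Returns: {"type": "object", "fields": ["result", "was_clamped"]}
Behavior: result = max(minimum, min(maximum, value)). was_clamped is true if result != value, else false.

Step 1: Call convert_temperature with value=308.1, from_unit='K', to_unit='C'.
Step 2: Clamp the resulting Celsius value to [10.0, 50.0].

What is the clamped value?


Step 1: convert_temperature(value=308.1, from_unit=K, to_unit=C)
  To C: 308.1 - 273.15 = 34.95
  Target is C: 34.95
  Round to 2 decimals: 34.95
  -> result = 34.95 C
Step 2: clamp_value(value=34.95, minimum=10.0, maximum=50.0)
  result = max(10.0, min(50.0, 34.95)) = max(10.0, 34.95) = 34.95
  was_clamped = (34.95 != 34.95) = false
  -> result = 34.95
34.95


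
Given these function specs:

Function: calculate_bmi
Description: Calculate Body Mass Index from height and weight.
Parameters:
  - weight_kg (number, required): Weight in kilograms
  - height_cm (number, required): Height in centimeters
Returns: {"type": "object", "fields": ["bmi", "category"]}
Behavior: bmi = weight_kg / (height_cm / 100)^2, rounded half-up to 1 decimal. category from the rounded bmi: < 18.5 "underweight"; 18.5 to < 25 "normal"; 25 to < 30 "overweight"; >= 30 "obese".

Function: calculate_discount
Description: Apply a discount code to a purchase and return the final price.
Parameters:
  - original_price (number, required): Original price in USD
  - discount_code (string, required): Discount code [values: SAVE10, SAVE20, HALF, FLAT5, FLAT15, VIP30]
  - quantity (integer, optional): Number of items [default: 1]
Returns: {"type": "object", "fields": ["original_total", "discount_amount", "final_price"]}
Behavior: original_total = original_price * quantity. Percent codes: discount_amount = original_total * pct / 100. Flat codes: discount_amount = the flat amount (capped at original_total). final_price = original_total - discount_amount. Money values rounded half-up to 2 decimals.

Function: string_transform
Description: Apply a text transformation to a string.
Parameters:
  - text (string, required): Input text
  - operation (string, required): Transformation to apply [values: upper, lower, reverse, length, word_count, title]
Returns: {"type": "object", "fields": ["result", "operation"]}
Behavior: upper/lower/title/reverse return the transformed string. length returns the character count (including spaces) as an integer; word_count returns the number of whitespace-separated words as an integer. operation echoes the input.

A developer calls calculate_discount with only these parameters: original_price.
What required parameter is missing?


Required parameters: original_price, discount_code
Provided: original_price
Missing: discount_code
discount_code


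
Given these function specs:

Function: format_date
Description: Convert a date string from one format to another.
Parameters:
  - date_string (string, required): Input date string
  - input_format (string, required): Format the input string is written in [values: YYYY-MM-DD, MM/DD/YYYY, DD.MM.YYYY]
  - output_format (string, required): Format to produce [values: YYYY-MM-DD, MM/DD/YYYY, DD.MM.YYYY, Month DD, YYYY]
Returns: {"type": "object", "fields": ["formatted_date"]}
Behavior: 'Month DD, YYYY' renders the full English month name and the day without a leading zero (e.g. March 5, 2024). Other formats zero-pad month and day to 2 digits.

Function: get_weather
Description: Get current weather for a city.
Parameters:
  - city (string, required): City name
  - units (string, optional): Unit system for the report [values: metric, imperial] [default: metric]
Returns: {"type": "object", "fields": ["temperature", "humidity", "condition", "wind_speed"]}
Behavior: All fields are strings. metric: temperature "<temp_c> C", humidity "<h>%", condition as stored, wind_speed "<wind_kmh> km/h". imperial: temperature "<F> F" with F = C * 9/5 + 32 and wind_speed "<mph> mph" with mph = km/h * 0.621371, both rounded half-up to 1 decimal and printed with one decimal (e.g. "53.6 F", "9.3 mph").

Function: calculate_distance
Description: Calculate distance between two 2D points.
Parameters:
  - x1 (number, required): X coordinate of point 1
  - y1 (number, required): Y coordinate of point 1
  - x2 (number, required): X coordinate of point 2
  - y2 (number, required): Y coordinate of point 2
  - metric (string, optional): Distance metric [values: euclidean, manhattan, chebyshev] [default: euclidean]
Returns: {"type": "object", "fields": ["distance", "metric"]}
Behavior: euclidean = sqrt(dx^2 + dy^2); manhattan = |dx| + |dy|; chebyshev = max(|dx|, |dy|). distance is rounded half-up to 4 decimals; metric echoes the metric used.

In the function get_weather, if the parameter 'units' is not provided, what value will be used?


The get_weather spec declares:
  - units (string, optional): Unit system for the report [values: metric, imperial] [default: metric]
Default:
metric


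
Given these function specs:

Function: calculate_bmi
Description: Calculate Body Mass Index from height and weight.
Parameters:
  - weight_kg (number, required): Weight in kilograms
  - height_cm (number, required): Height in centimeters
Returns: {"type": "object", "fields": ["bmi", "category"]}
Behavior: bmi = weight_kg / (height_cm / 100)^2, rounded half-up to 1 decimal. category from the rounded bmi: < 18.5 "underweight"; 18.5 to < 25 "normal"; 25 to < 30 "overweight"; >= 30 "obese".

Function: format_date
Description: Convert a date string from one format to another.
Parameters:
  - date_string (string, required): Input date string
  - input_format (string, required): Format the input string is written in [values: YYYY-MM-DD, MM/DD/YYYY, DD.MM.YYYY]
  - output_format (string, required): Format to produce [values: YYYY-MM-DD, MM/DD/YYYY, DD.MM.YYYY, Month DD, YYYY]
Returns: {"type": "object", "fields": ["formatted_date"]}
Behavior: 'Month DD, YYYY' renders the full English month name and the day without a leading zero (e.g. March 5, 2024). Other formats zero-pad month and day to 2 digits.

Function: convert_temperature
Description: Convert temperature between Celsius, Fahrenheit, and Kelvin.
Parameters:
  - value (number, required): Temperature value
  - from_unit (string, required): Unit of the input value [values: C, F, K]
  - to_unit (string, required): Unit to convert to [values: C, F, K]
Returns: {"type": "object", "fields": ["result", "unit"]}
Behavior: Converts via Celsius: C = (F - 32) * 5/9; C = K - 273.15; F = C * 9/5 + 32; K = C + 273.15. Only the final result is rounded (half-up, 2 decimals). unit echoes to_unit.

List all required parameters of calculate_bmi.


Parameters of calculate_bmi and their required/optional flag:
  weight_kg: required
  height_cm: required
height_cm, weight_kg


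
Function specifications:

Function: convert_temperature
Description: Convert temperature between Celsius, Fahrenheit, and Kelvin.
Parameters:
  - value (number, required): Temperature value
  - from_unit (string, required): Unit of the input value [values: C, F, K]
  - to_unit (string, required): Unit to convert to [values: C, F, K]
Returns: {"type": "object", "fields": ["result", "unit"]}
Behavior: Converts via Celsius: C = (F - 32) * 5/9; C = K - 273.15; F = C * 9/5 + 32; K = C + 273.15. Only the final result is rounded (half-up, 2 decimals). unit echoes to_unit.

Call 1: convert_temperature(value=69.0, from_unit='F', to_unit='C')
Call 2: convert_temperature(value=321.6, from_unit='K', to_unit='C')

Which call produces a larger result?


Call 1:
  To C: (69 - 32) * 5/9 = 20.555556
  Target is C: 20.555556
  Round to 2 decimals: 20.56
  -> 20.56 C
Call 2:
  To C: 321.6 - 273.15 = 48.45
  Target is C: 48.45
  Round to 2 decimals: 48.45
  -> 48.45 C
Call 2 (48.45 C)


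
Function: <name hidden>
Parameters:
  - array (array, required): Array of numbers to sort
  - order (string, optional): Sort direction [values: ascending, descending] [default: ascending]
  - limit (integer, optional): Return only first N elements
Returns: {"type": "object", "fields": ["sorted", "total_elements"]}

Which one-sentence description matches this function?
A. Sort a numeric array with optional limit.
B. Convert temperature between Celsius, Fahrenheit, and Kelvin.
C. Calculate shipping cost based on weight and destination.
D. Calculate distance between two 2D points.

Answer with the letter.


Parameters array, order, limit and return ["sorted", "total_elements"] fit: Sort a numeric array with optional limit.
A


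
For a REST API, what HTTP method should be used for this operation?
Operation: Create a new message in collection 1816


GET = read, POST = create, PUT = update/replace, DELETE = remove
This operation is a create.
POST


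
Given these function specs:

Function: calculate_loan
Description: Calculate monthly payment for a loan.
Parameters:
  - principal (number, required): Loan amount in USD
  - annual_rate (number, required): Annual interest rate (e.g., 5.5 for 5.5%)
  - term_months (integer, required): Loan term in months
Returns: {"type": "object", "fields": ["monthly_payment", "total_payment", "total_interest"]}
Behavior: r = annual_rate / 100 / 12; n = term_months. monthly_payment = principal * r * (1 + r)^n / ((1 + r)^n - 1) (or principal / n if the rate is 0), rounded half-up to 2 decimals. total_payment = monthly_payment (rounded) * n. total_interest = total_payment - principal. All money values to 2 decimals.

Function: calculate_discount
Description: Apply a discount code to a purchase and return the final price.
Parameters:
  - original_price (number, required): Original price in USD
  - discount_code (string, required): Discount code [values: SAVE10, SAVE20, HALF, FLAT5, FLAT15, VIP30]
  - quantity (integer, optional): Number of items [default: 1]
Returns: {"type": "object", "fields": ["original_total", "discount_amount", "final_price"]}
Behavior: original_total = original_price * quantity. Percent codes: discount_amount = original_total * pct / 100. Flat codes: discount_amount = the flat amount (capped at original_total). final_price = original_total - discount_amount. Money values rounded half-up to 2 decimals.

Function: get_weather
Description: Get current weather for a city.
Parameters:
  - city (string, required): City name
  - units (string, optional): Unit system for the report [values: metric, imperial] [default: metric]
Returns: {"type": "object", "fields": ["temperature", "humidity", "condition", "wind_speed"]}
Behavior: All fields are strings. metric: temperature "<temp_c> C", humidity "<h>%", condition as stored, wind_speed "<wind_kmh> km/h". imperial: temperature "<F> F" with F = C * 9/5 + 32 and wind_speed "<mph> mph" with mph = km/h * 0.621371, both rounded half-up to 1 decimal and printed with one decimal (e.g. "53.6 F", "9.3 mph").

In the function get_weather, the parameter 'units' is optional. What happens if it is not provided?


The get_weather spec declares:
  - units (string, optional): Unit system for the report [values: metric, imperial] [default: metric]
It defaults to metric


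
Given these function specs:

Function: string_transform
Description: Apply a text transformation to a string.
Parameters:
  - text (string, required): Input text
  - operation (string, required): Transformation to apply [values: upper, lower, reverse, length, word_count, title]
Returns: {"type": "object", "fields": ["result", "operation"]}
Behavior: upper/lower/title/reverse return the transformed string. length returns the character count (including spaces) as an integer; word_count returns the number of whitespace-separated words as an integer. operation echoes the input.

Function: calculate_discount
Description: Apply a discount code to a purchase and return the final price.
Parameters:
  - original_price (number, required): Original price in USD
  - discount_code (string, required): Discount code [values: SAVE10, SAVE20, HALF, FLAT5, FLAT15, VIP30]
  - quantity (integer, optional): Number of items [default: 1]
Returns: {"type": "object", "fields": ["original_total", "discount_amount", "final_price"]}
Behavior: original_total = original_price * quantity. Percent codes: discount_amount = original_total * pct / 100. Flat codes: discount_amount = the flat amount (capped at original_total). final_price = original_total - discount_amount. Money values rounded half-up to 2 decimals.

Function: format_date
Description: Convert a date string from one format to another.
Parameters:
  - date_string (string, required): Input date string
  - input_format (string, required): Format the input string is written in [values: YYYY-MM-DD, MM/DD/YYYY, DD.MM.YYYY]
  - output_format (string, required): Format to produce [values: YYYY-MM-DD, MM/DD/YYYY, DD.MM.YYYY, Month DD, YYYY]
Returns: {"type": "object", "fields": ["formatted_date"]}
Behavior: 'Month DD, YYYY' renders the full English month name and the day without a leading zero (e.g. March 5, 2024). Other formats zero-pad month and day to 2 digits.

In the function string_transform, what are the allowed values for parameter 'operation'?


The string_transform spec declares:
  - operation (string, required): Transformation to apply [values: upper, lower, reverse, length, word_count, title]
Allowed values:
upper, lower, reverse, length, word_count, title


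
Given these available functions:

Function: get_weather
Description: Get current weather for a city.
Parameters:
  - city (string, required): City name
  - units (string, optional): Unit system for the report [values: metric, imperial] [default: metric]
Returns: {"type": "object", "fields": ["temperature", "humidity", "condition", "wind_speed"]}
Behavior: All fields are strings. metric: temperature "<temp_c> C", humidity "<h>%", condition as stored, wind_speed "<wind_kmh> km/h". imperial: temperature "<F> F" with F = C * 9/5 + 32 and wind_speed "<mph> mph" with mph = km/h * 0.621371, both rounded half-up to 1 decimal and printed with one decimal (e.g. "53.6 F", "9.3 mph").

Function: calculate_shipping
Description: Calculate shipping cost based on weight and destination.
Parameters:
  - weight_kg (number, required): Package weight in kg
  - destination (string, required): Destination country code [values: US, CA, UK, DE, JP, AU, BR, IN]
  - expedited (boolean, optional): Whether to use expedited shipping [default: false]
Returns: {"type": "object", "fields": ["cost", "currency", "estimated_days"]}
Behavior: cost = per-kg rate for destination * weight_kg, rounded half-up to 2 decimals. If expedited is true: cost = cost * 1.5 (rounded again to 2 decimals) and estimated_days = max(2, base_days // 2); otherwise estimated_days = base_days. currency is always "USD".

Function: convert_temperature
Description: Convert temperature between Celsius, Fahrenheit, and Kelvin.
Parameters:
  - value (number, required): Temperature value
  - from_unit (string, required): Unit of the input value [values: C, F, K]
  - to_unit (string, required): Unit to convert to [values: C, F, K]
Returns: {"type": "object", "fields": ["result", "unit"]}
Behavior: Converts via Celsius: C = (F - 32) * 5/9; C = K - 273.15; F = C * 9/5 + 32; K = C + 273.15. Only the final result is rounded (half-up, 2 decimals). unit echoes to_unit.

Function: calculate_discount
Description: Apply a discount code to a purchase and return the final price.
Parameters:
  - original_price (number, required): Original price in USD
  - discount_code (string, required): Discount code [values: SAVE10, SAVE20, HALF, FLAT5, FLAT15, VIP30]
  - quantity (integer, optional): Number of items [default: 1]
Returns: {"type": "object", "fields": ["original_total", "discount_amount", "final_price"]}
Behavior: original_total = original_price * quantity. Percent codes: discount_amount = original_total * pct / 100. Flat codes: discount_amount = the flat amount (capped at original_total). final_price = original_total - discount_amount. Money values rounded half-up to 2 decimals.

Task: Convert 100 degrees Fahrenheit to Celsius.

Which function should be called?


The task needs a function whose description is: Convert temperature between Celsius, Fahrenheit, and Kelvin.
convert_temperature


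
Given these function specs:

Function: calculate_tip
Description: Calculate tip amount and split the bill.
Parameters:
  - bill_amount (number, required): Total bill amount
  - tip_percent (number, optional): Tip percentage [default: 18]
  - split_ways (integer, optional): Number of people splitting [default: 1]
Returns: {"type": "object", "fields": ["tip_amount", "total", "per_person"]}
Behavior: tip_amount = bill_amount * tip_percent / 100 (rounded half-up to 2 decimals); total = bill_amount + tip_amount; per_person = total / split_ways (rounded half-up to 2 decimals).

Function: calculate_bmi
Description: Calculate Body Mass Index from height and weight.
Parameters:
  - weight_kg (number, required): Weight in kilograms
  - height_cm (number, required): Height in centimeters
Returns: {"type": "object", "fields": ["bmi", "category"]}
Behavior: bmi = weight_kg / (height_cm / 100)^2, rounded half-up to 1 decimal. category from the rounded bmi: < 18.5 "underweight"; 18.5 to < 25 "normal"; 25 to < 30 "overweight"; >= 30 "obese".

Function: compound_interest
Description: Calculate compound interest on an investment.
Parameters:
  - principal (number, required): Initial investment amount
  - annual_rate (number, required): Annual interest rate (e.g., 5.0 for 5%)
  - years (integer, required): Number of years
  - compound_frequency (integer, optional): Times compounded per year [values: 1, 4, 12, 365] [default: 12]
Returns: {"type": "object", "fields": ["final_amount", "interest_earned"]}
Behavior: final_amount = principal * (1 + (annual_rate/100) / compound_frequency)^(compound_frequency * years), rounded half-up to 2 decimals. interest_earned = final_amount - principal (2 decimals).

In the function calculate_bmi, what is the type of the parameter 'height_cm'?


The calculate_bmi spec declares:
  - height_cm (number, required): Height in centimeters
Type:
number


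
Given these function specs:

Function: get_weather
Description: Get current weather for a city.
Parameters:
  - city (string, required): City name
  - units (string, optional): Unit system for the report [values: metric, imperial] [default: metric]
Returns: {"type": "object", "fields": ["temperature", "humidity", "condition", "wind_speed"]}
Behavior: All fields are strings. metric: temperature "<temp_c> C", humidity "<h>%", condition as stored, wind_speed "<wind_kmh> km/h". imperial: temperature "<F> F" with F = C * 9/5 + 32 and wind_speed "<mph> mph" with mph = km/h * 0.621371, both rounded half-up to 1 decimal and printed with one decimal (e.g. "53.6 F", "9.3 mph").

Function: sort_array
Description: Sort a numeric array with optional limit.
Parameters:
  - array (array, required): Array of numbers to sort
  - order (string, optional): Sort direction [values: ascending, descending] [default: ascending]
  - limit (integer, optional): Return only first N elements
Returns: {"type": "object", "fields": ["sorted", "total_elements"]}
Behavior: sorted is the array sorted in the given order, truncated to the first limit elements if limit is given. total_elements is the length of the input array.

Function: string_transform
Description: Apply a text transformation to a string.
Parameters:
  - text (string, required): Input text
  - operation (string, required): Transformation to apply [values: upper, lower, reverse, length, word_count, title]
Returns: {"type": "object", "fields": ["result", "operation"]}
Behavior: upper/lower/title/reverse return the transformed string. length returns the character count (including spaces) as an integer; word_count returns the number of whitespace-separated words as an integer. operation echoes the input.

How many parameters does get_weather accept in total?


Parameters of get_weather: city (required), units (optional)
Total:
2


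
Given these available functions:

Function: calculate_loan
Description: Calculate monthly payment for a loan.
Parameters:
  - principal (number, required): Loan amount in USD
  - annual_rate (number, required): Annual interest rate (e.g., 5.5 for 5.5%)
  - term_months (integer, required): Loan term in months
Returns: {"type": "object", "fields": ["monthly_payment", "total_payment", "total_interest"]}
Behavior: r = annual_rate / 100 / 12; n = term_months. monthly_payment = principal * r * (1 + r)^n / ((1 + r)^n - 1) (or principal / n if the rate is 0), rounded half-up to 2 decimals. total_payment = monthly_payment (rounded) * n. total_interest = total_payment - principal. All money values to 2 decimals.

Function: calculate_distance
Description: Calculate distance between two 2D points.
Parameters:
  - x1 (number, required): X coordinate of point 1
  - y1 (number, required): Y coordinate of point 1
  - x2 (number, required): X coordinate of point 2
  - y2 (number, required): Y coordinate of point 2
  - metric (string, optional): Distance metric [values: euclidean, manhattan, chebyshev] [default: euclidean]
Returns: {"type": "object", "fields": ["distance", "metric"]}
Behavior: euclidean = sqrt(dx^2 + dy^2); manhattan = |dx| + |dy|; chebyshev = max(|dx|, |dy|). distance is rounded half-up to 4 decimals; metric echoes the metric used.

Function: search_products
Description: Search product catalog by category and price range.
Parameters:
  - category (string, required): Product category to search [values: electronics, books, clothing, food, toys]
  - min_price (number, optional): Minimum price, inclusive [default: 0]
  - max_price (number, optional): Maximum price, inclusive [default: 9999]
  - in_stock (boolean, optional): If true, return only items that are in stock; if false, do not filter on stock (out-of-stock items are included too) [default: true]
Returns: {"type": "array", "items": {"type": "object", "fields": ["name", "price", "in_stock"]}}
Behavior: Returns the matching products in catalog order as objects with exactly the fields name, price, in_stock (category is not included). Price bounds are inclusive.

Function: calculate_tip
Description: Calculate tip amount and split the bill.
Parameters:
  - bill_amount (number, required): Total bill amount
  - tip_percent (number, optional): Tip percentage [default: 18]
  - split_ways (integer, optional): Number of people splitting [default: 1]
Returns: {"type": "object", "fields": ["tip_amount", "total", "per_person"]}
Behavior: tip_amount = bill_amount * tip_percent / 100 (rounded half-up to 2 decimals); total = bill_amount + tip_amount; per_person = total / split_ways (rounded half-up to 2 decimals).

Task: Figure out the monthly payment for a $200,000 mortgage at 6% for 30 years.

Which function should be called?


The task needs a function whose description is: Calculate monthly payment for a loan.
calculate_loan


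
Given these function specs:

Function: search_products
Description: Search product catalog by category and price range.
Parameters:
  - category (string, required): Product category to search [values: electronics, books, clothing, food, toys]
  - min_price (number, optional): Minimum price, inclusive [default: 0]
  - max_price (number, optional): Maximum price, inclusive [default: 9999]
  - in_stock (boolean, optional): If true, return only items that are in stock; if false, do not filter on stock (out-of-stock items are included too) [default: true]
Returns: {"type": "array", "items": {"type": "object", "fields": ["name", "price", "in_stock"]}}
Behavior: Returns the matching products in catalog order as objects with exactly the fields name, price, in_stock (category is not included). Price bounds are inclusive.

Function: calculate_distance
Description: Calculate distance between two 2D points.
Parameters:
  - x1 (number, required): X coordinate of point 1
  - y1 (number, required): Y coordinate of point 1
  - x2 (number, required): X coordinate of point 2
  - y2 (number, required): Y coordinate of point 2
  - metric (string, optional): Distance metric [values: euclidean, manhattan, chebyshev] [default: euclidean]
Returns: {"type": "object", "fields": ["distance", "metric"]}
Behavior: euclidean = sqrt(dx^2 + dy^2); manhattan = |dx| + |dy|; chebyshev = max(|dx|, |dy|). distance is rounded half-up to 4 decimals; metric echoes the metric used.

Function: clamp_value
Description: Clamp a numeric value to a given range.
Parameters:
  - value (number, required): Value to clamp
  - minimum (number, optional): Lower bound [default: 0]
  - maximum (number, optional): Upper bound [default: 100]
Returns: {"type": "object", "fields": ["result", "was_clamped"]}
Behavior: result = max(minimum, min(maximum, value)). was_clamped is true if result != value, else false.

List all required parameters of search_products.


Parameters of search_products and their required/optional flag:
  category: required
  min_price: optional
  max_price: optional
  in_stock: optional
category


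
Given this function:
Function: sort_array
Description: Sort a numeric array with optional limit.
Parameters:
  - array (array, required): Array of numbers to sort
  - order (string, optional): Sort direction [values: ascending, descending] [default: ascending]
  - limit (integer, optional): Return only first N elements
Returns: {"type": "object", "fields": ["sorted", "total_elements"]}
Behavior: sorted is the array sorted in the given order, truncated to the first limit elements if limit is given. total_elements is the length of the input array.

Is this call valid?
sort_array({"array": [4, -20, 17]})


Checking all required parameters present and types match... All valid.
Valid


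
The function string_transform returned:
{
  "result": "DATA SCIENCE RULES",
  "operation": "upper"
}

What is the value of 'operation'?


upper


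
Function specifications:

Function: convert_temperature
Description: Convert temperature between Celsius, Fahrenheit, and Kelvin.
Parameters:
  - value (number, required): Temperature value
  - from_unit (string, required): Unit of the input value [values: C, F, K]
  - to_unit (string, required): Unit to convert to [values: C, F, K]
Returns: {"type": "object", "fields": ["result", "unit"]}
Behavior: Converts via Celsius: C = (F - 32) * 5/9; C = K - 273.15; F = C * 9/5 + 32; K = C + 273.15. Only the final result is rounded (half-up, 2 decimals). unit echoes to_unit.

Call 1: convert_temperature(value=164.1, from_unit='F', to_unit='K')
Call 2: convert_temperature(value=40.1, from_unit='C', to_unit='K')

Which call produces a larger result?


Call 1:
  To C: (164.1 - 32) * 5/9 = 73.388889
  To K: 73.388889 + 273.15 = 346.538889
  Round to 2 decimals: 346.54
  -> 346.54 K
Call 2:
  Input already in C: 40.1
  To K: 40.1 + 273.15 = 313.25
  Round to 2 decimals: 313.25
  -> 313.25 K
Call 1 (346.54 K)


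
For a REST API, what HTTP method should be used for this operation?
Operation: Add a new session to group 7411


GET = read, POST = create, PUT = update/replace, DELETE = remove
This operation is a create.
POST


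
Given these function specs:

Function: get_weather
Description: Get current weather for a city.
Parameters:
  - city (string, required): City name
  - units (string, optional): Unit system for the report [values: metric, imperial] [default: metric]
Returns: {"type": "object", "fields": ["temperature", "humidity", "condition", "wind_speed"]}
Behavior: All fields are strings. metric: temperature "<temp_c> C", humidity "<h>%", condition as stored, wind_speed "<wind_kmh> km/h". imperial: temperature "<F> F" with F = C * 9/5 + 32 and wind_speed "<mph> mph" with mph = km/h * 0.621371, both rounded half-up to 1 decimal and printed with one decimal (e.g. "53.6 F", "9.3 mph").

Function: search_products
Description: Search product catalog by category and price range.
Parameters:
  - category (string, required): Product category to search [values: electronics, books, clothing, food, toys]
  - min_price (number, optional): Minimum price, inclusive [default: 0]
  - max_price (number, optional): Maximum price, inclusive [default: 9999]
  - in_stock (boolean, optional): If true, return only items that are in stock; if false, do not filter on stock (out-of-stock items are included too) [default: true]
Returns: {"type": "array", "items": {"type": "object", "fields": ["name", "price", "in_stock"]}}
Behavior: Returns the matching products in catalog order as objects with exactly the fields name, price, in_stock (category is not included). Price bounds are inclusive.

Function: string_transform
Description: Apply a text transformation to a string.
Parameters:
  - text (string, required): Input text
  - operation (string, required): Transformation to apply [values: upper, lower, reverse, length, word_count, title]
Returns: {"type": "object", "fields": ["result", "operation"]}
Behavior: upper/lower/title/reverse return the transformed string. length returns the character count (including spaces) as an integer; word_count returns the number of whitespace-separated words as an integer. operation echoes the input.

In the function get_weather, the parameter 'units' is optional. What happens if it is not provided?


The get_weather spec declares:
  - units (string, optional): Unit system for the report [values: metric, imperial] [default: metric]
It defaults to metric


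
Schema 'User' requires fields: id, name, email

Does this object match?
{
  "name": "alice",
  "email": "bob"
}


Checking required fields...
Missing: id
Invalid - missing required field 'id'


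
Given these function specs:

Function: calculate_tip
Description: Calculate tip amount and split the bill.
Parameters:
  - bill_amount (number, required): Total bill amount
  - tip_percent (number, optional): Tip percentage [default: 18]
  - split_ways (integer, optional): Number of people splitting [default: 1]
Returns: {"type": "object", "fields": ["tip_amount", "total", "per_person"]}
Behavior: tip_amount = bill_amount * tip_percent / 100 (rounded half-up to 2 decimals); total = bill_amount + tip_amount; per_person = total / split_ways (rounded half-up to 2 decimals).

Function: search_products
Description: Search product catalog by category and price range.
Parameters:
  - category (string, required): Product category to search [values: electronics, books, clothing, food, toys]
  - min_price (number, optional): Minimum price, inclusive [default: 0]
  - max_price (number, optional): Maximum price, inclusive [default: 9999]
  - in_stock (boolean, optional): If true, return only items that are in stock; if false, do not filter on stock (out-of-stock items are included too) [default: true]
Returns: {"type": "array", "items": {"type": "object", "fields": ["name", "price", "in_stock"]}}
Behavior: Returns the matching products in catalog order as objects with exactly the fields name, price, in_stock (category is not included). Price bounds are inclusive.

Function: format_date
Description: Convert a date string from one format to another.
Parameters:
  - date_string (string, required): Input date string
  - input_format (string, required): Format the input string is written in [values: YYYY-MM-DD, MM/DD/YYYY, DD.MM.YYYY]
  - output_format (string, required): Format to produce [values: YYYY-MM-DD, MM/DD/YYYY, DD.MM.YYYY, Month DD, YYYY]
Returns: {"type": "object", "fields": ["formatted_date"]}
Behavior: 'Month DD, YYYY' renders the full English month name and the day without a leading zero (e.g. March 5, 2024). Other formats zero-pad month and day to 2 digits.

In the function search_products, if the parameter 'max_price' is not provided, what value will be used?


The search_products spec declares:
  - max_price (number, optional): Maximum price, inclusive [default: 9999]
Default:
9999


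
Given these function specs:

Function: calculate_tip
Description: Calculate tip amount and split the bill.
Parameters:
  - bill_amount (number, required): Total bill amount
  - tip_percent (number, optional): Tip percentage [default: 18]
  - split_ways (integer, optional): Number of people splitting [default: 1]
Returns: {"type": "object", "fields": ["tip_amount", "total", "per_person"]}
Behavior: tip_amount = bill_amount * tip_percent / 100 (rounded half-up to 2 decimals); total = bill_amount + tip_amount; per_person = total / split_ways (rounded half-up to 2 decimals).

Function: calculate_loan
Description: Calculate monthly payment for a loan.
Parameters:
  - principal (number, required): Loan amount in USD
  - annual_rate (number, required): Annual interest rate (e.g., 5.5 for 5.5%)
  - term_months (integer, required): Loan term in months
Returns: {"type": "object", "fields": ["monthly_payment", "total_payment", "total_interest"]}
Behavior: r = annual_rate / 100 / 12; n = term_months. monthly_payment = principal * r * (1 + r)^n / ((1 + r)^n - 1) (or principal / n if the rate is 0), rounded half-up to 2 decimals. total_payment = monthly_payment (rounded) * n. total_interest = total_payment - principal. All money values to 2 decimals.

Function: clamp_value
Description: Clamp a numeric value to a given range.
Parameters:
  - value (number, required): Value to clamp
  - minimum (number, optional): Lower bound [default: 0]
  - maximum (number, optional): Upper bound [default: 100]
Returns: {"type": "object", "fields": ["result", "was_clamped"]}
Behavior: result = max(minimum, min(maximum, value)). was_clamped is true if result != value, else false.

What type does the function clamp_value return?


The clamp_value spec declares Returns: {"type": "object", "fields": ["result", "was_clamped"]}
Type:
object


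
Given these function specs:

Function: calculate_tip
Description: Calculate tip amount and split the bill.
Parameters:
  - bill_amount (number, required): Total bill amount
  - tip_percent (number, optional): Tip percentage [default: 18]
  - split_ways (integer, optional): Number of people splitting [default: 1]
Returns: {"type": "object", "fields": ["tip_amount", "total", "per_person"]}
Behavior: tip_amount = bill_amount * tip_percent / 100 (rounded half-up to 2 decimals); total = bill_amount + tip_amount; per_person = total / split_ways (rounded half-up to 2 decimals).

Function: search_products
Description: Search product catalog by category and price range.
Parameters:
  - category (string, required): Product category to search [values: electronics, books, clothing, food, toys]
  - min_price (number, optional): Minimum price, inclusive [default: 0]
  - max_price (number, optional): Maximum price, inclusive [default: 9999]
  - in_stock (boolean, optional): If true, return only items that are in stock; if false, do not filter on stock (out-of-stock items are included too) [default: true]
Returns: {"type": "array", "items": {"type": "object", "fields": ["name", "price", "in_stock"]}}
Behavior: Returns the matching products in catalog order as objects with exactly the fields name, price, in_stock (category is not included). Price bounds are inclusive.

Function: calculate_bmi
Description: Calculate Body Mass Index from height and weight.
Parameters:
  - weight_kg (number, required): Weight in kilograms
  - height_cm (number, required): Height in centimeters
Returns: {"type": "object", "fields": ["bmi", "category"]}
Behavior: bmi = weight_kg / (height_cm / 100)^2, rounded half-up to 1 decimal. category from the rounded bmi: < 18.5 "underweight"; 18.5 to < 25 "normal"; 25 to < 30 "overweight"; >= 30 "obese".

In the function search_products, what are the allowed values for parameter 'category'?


The search_products spec declares:
  - category (string, required): Product category to search [values: electronics, books, clothing, food, toys]
Allowed values:
electronics, books, clothing, food, toys


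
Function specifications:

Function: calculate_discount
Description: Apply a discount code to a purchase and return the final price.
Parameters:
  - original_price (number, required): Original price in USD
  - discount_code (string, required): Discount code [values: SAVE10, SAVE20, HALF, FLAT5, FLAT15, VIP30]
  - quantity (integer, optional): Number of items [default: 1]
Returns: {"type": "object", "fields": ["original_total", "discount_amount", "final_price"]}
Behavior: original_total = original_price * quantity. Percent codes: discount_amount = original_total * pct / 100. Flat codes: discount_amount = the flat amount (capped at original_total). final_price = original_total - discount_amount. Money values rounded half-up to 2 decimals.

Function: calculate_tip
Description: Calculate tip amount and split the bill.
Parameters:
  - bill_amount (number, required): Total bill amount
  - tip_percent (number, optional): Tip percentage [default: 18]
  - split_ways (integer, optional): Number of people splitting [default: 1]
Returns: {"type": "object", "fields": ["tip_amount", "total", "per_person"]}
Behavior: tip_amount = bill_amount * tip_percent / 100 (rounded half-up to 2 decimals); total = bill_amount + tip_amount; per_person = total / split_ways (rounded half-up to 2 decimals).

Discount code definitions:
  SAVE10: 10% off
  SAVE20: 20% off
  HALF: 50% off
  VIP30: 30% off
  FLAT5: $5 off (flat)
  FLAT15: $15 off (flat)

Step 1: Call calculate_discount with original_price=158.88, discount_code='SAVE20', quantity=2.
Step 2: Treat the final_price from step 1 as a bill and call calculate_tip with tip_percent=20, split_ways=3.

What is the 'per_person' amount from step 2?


Step 1: calculate_discount(original_price=158.88, discount_code=SAVE20, quantity=2)
  original_total = 158.88 * 2 = 317.76
  SAVE20 = 20% off: discount_amount = 317.76 * 20/100 = 63.552 -> 63.55
  final_price = 317.76 - 63.55 = 254.21
  -> final_price = 254.21
Step 2: calculate_tip(bill_amount=254.21, tip_percent=20, split_ways=3)
  tip_amount = 254.21 * 20/100 = 50.842 -> 50.84
  total = 254.21 + 50.84 = 305.05
  per_person = 305.05 / 3 = 101.683333 -> 101.68
  -> per_person = 101.68
$101.68
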